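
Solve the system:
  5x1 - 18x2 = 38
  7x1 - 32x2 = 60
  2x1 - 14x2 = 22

x1 = 4, x2 = -1

Row-reduce the augmented matrix:
R1 ← R1 / (5).
R2 ← R2 − 7·R1.
R3 ← R3 − 2·R1.
R2 ← R2 / (-34/5).
R1 ← R1 + 18/5·R2.
R3 ← R3 + 34/5·R2.
R3 reduces to 0 = 0, so the extra equation is consistent.
Reading off the reduced rows gives x1 = 4, x2 = -1.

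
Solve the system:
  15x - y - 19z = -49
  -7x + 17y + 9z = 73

infinitely many solutions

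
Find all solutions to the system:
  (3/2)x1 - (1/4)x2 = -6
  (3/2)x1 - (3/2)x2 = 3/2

Row-reduce the augmented matrix:
R1 ← R1 / (3/2).
R2 ← R2 − 3/2·R1.
R2 ← R2 / (-5/4).
R1 ← R1 + 1/6·R2.
Reading off the reduced rows gives x1 = -5, x2 = -6.

x1 = -5, x2 = -6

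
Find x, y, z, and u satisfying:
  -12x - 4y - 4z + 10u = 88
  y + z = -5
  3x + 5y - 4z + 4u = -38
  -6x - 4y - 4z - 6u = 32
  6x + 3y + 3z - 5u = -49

Row-reduce the augmented matrix:
R1 ← R1 / (-12).
R3 ← R3 − 3·R1.
R4 ← R4 + 6·R1.
R5 ← R5 − 6·R1.
R1 ← R1 − 1/3·R2.
R3 ← R3 − 4·R2.
R4 ← R4 + 2·R2.
R5 ← R5 − 1·R2.
R3 ← R3 / (-9).
R2 ← R2 − 1·R3.
R4 ← R4 / (-11).
R1 ← R1 + 5/6·R4.
R2 ← R2 − 13/18·R4.
R3 ← R3 + 13/18·R4.
R5 reduces to 0 = 0, so the extra equation is consistent.
Reading off the reduced rows gives x = -4, y = -6, z = 1, u = 2.

x = -4, y = -6, z = 1, u = 2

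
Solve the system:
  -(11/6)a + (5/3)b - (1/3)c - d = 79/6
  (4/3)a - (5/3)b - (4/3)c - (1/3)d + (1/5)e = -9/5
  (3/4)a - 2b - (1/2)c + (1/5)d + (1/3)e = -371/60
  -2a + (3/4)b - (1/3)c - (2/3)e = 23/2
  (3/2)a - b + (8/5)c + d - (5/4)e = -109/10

a = -3, b = 2, c = -4, d = -3, e = -4

Row-reduce the augmented matrix:
R1 ← R1 / (-11/6).
R2 ← R2 − 4/3·R1.
R3 ← R3 − 3/4·R1.
R4 ← R4 + 2·R1.
R5 ← R5 − 3/2·R1.
R2 ← R2 / (-5/11).
R1 ← R1 + 10/11·R2.
R3 ← R3 + 29/22·R2.
R4 ← R4 + 47/44·R2.
R5 ← R5 − 4/11·R2.
R3 ← R3 / (59/15).
R1 ← R1 − 10/3·R3.
R2 ← R2 − 52/15·R3.
R4 ← R4 − 56/15·R3.
R5 ← R5 − 1/15·R3.
R4 ← R4 / (3053/3540).
R1 ← R1 − 14/59·R4.
R2 ← R2 + 57/295·R4.
R3 ← R3 − 43/59·R4.
R5 ← R5 + 211/295·R4.
R5 ← R5 / (-23663/12900).
R1 ← R1 − 37/645·R5.
R2 ← R2 + 274/645·R5.
R3 ← R3 − 7/10·R5.
R4 ← R4 + 45/43·R5.
Reading off the reduced rows gives a = -3, b = 2, c = -4, d = -3, e = -4.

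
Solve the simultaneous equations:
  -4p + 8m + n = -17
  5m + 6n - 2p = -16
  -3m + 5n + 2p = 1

infinitely many solutions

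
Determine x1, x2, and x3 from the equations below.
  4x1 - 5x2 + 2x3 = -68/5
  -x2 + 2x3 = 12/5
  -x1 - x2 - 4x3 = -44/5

Row-reduce the augmented matrix:
R1 ← R1 / (4).
R3 ← R3 + 1·R1.
R2 ← R2 / (-1).
R1 ← R1 + 5/4·R2.
R3 ← R3 + 9/4·R2.
R3 ← R3 / (-8).
R1 ← R1 + 2·R3.
R2 ← R2 + 2·R3.
Reading off the reduced rows gives x1 = -2, x2 = 2, x3 = 11/5.

x1 = -2, x2 = 2, x3 = 11/5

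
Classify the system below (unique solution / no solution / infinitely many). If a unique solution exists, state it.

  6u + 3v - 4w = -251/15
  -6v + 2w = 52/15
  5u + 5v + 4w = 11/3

u = -4/3, v = 1/5, w = 7/3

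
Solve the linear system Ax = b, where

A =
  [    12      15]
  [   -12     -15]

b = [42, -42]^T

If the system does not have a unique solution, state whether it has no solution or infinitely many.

infinitely many solutions

Row-reduce:
R1 ← R1 / (12).
R2 ← R2 + 12·R1.
Rank is 1 with 2 unknowns, leaving x_2 free.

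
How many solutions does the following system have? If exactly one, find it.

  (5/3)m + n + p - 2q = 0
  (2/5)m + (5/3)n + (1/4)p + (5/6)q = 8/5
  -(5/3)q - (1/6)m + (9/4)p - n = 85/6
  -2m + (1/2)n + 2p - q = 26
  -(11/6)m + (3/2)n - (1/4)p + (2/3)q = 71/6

Row-reduce the augmented matrix:
R1 ← R1 / (5/3).
R2 ← R2 − 2/5·R1.
R3 ← R3 + 1/6·R1.
R4 ← R4 + 2·R1.
R5 ← R5 + 11/6·R1.
R2 ← R2 / (107/75).
R1 ← R1 − 3/5·R2.
R3 ← R3 + 9/10·R2.
R4 ← R4 − 17/10·R2.
R5 ← R5 − 13/5·R2.
R3 ← R3 / (2017/856).
R1 ← R1 − 255/428·R3.
R2 ← R2 − 3/428·R3.
R4 ← R4 − 2729/856·R3.
R5 ← R5 − 89/107·R3.
R4 ← R4 / (-43087/12102).
R1 ← R1 + 3005/2017·R4.
R2 ← R2 − 1863/2017·R4.
R3 ← R3 + 2666/6051·R4.
R5 ← R5 + 43087/12102·R4.
R5 reduces to 0 = 0, so the extra equation is consistent.
Reading off the reduced rows gives m = -6, n = 2, p = 6, q = -1.

m = -6, n = 2, p = 6, q = -1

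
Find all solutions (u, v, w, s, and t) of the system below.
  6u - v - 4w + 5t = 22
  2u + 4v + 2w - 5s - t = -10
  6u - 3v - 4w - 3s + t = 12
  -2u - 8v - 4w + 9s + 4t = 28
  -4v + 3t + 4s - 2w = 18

infinitely many solutions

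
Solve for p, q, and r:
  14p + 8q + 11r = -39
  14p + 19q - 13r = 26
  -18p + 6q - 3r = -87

p = 4, q = -5, r = -5

Row-reduce the augmented matrix:
R1 ← R1 / (14).
R2 ← R2 − 14·R1.
R3 ← R3 + 18·R1.
R2 ← R2 / (11).
R1 ← R1 − 4/7·R2.
R3 ← R3 − 114/7·R2.
R3 ← R3 / (3594/77).
R1 ← R1 − 313/154·R3.
R2 ← R2 + 24/11·R3.
Reading off the reduced rows gives p = 4, q = -5, r = -5.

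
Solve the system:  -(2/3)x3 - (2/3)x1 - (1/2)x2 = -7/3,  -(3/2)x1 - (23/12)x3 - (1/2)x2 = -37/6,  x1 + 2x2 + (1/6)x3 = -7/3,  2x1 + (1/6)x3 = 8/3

no solution

Row-reduce:
R1 ← R1 / (-2/3).
R2 ← R2 + 3/2·R1.
R3 ← R3 − 1·R1.
R4 ← R4 − 2·R1.
R2 ← R2 / (5/8).
R1 ← R1 − 3/4·R2.
R3 ← R3 − 5/4·R2.
R4 ← R4 + 3/2·R2.
Swap R3 and R4.
R3 ← R3 / (-17/6).
R1 ← R1 − 3/2·R3.
R2 ← R2 + 2/3·R3.
Row 4 reduces to 0 = -4, a contradiction. The system is inconsistent.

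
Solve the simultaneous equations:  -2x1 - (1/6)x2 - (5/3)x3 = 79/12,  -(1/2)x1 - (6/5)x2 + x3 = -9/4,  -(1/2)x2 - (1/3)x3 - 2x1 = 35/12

Row-reduce the augmented matrix:
R1 ← R1 / (-2).
R2 ← R2 + 1/2·R1.
R3 ← R3 + 2·R1.
R2 ← R2 / (-139/120).
R1 ← R1 − 1/12·R2.
R3 ← R3 + 1/3·R2.
R3 ← R3 / (386/417).
R1 ← R1 − 130/139·R3.
R2 ← R2 + 170/139·R3.
Reading off the reduced rows gives x1 = -1, x2 = 0, x3 = -11/4.

x1 = -1, x2 = 0, x3 = -11/4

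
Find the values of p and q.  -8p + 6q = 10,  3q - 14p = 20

p = -3/2, q = -1/3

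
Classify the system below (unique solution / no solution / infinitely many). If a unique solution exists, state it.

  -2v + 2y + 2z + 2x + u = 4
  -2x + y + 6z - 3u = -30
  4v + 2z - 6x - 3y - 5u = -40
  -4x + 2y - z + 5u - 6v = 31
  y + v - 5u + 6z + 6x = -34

no solution

Row-reduce:
R1 ← R1 / (2).
R2 ← R2 + 2·R1.
R3 ← R3 + 6·R1.
R4 ← R4 + 4·R1.
R5 ← R5 − 6·R1.
R2 ← R2 / (3).
R1 ← R1 − 1·R2.
R3 ← R3 − 3·R2.
R4 ← R4 − 6·R2.
R5 ← R5 + 5·R2.
Swap R3 and R4.
R3 ← R3 / (-13).
R1 ← R1 + 5/3·R3.
R2 ← R2 − 8/3·R3.
R5 ← R5 − 40/3·R3.
Swap R4 and R5.
R4 ← R4 / (-2/39).
R1 ← R1 + 19/78·R4.
R2 ← R2 − 62/39·R4.
R3 ← R3 + 11/13·R4.
Row 5 reduces to 0 = -2, a contradiction. The system is inconsistent.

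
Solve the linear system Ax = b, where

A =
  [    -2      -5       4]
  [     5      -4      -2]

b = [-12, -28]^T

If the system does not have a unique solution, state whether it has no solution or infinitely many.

infinitely many solutions

Row-reduce:
R1 ← R1 / (-2).
R2 ← R2 − 5·R1.
R2 ← R2 / (-33/2).
R1 ← R1 − 5/2·R2.
Rank is 2 with 3 unknowns, leaving x_3 free.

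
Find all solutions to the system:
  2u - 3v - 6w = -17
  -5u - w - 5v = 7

infinitely many solutions

Row-reduce:
R1 ← R1 / (2).
R2 ← R2 + 5·R1.
R2 ← R2 / (-25/2).
R1 ← R1 + 3/2·R2.
Rank is 2 with 3 unknowns, leaving w free.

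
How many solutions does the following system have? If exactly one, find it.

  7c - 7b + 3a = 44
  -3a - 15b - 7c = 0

Row-reduce:
R1 ← R1 / (3).
R2 ← R2 + 3·R1.
R2 ← R2 / (-22).
R1 ← R1 + 7/3·R2.
Rank is 2 with 3 unknowns, leaving c free.

infinitely many solutions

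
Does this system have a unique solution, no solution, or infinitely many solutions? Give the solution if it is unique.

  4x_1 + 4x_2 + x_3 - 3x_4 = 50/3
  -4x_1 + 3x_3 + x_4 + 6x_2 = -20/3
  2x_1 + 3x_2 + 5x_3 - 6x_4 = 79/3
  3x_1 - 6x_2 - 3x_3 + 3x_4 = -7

x_1 = 5/3, x_2 = 0, x_3 = 1, x_4 = -3

Row-reduce the augmented matrix:
R1 ← R1 / (4).
R2 ← R2 + 4·R1.
R3 ← R3 − 2·R1.
R4 ← R4 − 3·R1.
R2 ← R2 / (10).
R1 ← R1 − 1·R2.
R3 ← R3 − 1·R2.
R4 ← R4 + 9·R2.
R3 ← R3 / (41/10).
R1 ← R1 + 3/20·R3.
R2 ← R2 − 2/5·R3.
R4 ← R4 + 3/20·R3.
R4 ← R4 / (135/41).
R1 ← R1 + 29/41·R4.
R2 ← R2 − 9/41·R4.
R3 ← R3 + 43/41·R4.
Reading off the reduced rows gives x_1 = 5/3, x_2 = 0, x_3 = 1, x_4 = -3.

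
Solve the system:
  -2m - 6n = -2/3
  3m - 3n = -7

Row-reduce the augmented matrix:
R1 ← R1 / (-2).
R2 ← R2 − 3·R1.
R2 ← R2 / (-12).
R1 ← R1 − 3·R2.
Reading off the reduced rows gives m = -5/3, n = 2/3.

m = -5/3, n = 2/3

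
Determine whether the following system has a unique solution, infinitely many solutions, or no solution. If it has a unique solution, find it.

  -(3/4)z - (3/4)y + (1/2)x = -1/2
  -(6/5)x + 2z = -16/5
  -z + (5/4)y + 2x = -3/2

x = -4, y = 2, z = -4

Row-reduce the augmented matrix:
R1 ← R1 / (1/2).
R2 ← R2 + 6/5·R1.
R3 ← R3 − 2·R1.
R2 ← R2 / (-9/5).
R1 ← R1 + 3/2·R2.
R3 ← R3 − 17/4·R2.
R3 ← R3 / (89/36).
R1 ← R1 + 5/3·R3.
R2 ← R2 + 1/9·R3.
Reading off the reduced rows gives x = -4, y = 2, z = -4.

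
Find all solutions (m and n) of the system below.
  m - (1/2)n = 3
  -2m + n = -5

no solution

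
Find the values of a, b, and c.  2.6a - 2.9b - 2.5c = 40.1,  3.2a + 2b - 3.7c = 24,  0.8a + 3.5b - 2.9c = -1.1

a = 6, b = -5, c = -4

Row-reduce the augmented matrix:
R1 ← R1 / (13/5).
R2 ← R2 − 16/5·R1.
R3 ← R3 − 4/5·R1.
R2 ← R2 / (362/65).
R1 ← R1 + 29/26·R2.
R3 ← R3 − 571/130·R2.
R3 ← R3 / (-11869/7240).
R1 ← R1 + 1573/1448·R3.
R2 ← R2 + 81/724·R3.
Reading off the reduced rows gives a = 6, b = -5, c = -4.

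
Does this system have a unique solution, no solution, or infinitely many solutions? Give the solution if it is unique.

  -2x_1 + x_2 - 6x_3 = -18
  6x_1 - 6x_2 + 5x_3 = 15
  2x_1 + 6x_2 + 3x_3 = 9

x_1 = 0, x_2 = 0, x_3 = 3

Row-reduce the augmented matrix:
R1 ← R1 / (-2).
R2 ← R2 − 6·R1.
R3 ← R3 − 2·R1.
R2 ← R2 / (-3).
R1 ← R1 + 1/2·R2.
R3 ← R3 − 7·R2.
R3 ← R3 / (-100/3).
R1 ← R1 − 31/6·R3.
R2 ← R2 − 13/3·R3.
Reading off the reduced rows gives x_1 = 0, x_2 = 0, x_3 = 3.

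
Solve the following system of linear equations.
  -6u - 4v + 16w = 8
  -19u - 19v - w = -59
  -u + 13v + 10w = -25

u = 6, v = -3, w = 2

Row-reduce the augmented matrix:
R1 ← R1 / (-6).
R2 ← R2 + 19·R1.
R3 ← R3 + 1·R1.
R2 ← R2 / (-19/3).
R1 ← R1 − 2/3·R2.
R3 ← R3 − 41/3·R2.
R3 ← R3 / (-1979/19).
R1 ← R1 + 154/19·R3.
R2 ← R2 − 155/19·R3.
Reading off the reduced rows gives u = 6, v = -3, w = 2.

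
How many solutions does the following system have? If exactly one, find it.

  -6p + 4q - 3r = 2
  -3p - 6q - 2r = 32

infinitely many solutions

Row-reduce:
R1 ← R1 / (-6).
R2 ← R2 + 3·R1.
R2 ← R2 / (-8).
R1 ← R1 + 2/3·R2.
Rank is 2 with 3 unknowns, leaving r free.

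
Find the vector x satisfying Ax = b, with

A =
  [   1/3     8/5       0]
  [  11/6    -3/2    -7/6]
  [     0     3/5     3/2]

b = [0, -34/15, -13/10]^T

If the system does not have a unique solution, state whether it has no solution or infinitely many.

Row-reduce the augmented matrix:
R1 ← R1 / (1/3).
R2 ← R2 − 11/6·R1.
R2 ← R2 / (-103/10).
R1 ← R1 − 24/5·R2.
R3 ← R3 − 3/5·R2.
R3 ← R3 / (295/206).
R1 ← R1 + 56/103·R3.
R2 ← R2 − 35/309·R3.
Reading off the reduced rows gives x_1 = -8/5, x_2 = 1/3, x_3 = -1.

x_1 = -8/5, x_2 = 1/3, x_3 = -1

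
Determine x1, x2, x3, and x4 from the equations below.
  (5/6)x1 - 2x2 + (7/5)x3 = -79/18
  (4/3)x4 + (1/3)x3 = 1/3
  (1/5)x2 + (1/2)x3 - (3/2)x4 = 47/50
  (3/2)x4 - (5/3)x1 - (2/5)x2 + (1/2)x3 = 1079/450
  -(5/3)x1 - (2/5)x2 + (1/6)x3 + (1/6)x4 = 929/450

Row-reduce the augmented matrix:
R1 ← R1 / (5/6).
R4 ← R4 + 5/3·R1.
R5 ← R5 + 5/3·R1.
Swap R2 and R3.
R2 ← R2 / (1/5).
R1 ← R1 + 12/5·R2.
R4 ← R4 + 22/5·R2.
R5 ← R5 + 22/5·R2.
R3 ← R3 / (1/3).
R1 ← R1 − 192/25·R3.
R2 ← R2 − 5/2·R3.
R4 ← R4 − 143/10·R3.
R5 ← R5 − 419/30·R3.
R4 ← R4 / (-887/10).
R1 ← R1 + 1218/25·R4.
R2 ← R2 + 35/2·R4.
R3 ← R3 − 4·R4.
R5 ← R5 + 887/10·R4.
R5 reduces to 0 = 0, so the extra equation is consistent.
Reading off the reduced rows gives x1 = -5/3, x2 = 11/5, x3 = 1, x4 = 0.

x1 = -5/3, x2 = 11/5, x3 = 1, x4 = 0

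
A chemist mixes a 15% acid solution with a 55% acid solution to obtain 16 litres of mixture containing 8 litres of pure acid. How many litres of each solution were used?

litres of solution A: 2, litres of solution B: 14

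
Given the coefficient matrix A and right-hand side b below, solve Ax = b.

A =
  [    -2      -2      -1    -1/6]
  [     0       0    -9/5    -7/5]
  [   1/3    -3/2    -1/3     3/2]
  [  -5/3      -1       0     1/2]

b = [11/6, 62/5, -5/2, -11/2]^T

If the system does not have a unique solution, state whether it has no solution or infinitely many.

Row-reduce the augmented matrix:
R1 ← R1 / (-2).
R3 ← R3 − 1/3·R1.
R4 ← R4 + 5/3·R1.
Swap R2 and R3.
R2 ← R2 / (-11/6).
R1 ← R1 − 1·R2.
R4 ← R4 − 2/3·R2.
R3 ← R3 / (-9/5).
R1 ← R1 − 5/22·R3.
R2 ← R2 − 3/11·R3.
R4 ← R4 − 43/66·R3.
R4 ← R4 / (793/1188).
R1 ← R1 − 281/396·R4.
R2 ← R2 + 67/66·R4.
R3 ← R3 − 7/9·R4.
Reading off the reduced rows gives x_1 = 3, x_2 = -2, x_3 = -3, x_4 = -5.

x_1 = 3, x_2 = -2, x_3 = -3, x_4 = -5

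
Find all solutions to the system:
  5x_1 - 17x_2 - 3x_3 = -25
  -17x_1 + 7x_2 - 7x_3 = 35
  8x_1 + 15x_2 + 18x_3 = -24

Row-reduce the augmented matrix:
R1 ← R1 / (5).
R2 ← R2 + 17·R1.
R3 ← R3 − 8·R1.
R2 ← R2 / (-254/5).
R1 ← R1 + 17/5·R2.
R3 ← R3 − 211/5·R2.
R3 ← R3 / (1081/127).
R1 ← R1 − 70/127·R3.
R2 ← R2 − 43/127·R3.
Reading off the reduced rows gives x_1 = 0, x_2 = 2, x_3 = -3.

x_1 = 0, x_2 = 2, x_3 = -3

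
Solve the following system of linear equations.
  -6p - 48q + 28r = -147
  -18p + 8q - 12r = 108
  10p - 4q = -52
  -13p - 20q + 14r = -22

no solution

Row-reduce:
R1 ← R1 / (-6).
R2 ← R2 + 18·R1.
R3 ← R3 − 10·R1.
R4 ← R4 + 13·R1.
R2 ← R2 / (152).
R1 ← R1 − 8·R2.
R3 ← R3 + 84·R2.
R4 ← R4 − 84·R2.
R3 ← R3 / (-364/57).
R1 ← R1 − 22/57·R3.
R2 ← R2 + 12/19·R3.
R4 ← R4 − 364/57·R3.
Row 4 reduces to 0 = -1/2, a contradiction. The system is inconsistent.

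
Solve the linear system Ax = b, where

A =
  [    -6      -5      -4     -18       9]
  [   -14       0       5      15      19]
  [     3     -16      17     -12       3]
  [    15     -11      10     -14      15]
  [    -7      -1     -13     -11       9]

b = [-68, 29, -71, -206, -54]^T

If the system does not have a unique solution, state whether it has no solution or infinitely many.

Row-reduce the augmented matrix:
R1 ← R1 / (-6).
R2 ← R2 + 14·R1.
R3 ← R3 − 3·R1.
R4 ← R4 − 15·R1.
R5 ← R5 + 7·R1.
R2 ← R2 / (35/3).
R1 ← R1 − 5/6·R2.
R3 ← R3 + 37/2·R2.
R4 ← R4 + 47/2·R2.
R5 ← R5 − 29/6·R2.
R3 ← R3 / (2641/70).
R1 ← R1 + 5/14·R3.
R2 ← R2 − 43/35·R3.
R4 ← R4 − 2021/70·R3.
R5 ← R5 + 999/70·R3.
R4 ← R4 / (7177/2641).
R1 ← R1 + 1095/2641·R4.
R2 ← R2 − 6936/2641·R4.
R3 ← R3 − 4857/2641·R4.
R5 ← R5 − 33361/2641·R4.
R5 ← R5 / (-999203/7177).
R1 ← R1 − 23578/7177·R5.
R2 ← R2 + 211425/7177·R5.
R3 ← R3 + 145659/7177·R5.
R4 ← R4 − 79650/7177·R5.
Reading off the reduced rows gives x_1 = -6, x_2 = 3, x_3 = 2, x_4 = 2, x_5 = -5.

x_1 = -6, x_2 = 3, x_3 = 2, x_4 = 2, x_5 = -5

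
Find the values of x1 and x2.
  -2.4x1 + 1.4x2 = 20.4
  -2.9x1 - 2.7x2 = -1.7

Row-reduce the augmented matrix:
R1 ← R1 / (-12/5).
R2 ← R2 + 29/10·R1.
R2 ← R2 / (-527/120).
R1 ← R1 + 7/12·R2.
Reading off the reduced rows gives x1 = -5, x2 = 6.

x1 = -5, x2 = 6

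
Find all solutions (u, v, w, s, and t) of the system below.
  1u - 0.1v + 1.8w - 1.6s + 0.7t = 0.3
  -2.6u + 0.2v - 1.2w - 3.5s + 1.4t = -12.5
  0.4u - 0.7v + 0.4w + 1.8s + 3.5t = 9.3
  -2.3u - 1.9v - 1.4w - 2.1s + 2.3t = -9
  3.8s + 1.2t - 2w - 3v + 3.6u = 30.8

u = 6, v = 1, w = -3, s = 1, t = 2

Row-reduce the augmented matrix:
R2 ← R2 + 13/5·R1.
R3 ← R3 − 2/5·R1.
R4 ← R4 + 23/10·R1.
R5 ← R5 − 18/5·R1.
R2 ← R2 / (-3/50).
R1 ← R1 + 1/10·R2.
R3 ← R3 + 33/50·R2.
R4 ← R4 + 213/100·R2.
R5 ← R5 + 66/25·R2.
R3 ← R3 / (-193/5).
R1 ← R1 + 4·R3.
R2 ← R2 + 58·R3.
R4 ← R4 + 604/5·R3.
R5 ← R5 + 808/5·R3.
R4 ← R4 / (-19997/3860).
R1 ← R1 − 2527/1158·R4.
R2 ← R2 + 1510/579·R4.
R3 ← R3 + 867/386·R4.
R5 ← R5 + 15799/965·R4.
R5 ← R5 / (2223321/99985).
R1 ← R1 + 107702/19997·R5.
R2 ← R2 + 8717/19997·R5.
R3 ← R3 − 100165/19997·R5.
R4 ← R4 − 37168/19997·R5.
Reading off the reduced rows gives u = 6, v = 1, w = -3, s = 1, t = 2.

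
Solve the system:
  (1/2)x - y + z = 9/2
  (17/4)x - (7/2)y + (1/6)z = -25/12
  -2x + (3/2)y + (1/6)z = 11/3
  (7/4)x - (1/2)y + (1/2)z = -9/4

Row-reduce:
R1 ← R1 / (1/2).
R2 ← R2 − 17/4·R1.
R3 ← R3 + 2·R1.
R4 ← R4 − 7/4·R1.
R2 ← R2 / (5).
R1 ← R1 + 2·R2.
R3 ← R3 + 5/2·R2.
R4 ← R4 − 3·R2.
Swap R3 and R4.
R3 ← R3 / (2).
R1 ← R1 + 4/3·R3.
R2 ← R2 + 5/3·R3.
Row 4 reduces to 0 = 3/2, a contradiction. The system is inconsistent.

no solution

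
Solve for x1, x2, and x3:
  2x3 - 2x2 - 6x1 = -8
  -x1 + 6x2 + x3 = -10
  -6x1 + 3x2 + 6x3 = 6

x1 = 4, x2 = -2, x3 = 6

Row-reduce the augmented matrix:
R1 ← R1 / (-6).
R2 ← R2 + 1·R1.
R3 ← R3 + 6·R1.
R2 ← R2 / (19/3).
R1 ← R1 − 1/3·R2.
R3 ← R3 − 5·R2.
R3 ← R3 / (66/19).
R1 ← R1 + 7/19·R3.
R2 ← R2 − 2/19·R3.
Reading off the reduced rows gives x1 = 4, x2 = -2, x3 = 6.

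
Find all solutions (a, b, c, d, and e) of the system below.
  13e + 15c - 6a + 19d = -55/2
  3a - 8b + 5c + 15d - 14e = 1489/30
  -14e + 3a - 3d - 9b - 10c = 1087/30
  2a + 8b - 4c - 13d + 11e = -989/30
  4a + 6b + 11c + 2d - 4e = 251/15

a = 3/2, b = 2/5, c = -1/3, d = 1, e = -5/2

Row-reduce the augmented matrix:
R1 ← R1 / (-6).
R2 ← R2 − 3·R1.
R3 ← R3 − 3·R1.
R4 ← R4 − 2·R1.
R5 ← R5 − 4·R1.
R2 ← R2 / (-8).
R3 ← R3 + 9·R2.
R4 ← R4 − 8·R2.
R5 ← R5 − 6·R2.
R3 ← R3 / (-265/16).
R1 ← R1 + 5/2·R3.
R2 ← R2 + 25/16·R3.
R4 ← R4 − 27/2·R3.
R5 ← R5 − 243/8·R3.
R4 ← R4 / (529/795).
R1 ← R1 − 2/159·R4.
R2 ← R2 + 57/53·R4.
R3 ← R3 − 337/265·R4.
R5 ← R5 + 4441/795·R4.
R5 ← R5 / (38584/529).
R1 ← R1 + 1307/529·R5.
R2 ← R2 − 7800/529·R5.
R3 ← R3 + 8722/529·R5.
R4 ← R4 − 6835/529·R5.
Reading off the reduced rows gives a = 3/2, b = 2/5, c = -1/3, d = 1, e = -5/2.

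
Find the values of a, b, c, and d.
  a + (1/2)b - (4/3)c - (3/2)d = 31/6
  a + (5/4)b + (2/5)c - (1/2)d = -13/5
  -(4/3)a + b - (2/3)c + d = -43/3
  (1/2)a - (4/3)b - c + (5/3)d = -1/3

Row-reduce the augmented matrix:
R2 ← R2 − 1·R1.
R3 ← R3 + 4/3·R1.
R4 ← R4 − 1/2·R1.
R2 ← R2 / (3/4).
R1 ← R1 − 1/2·R2.
R3 ← R3 − 5/3·R2.
R4 ← R4 + 19/12·R2.
R3 ← R3 / (-170/27).
R1 ← R1 + 112/45·R3.
R2 ← R2 − 104/45·R3.
R4 ← R4 − 449/135·R3.
R4 ← R4 / (14411/5100).
R1 ← R1 + 759/850·R4.
R2 ← R2 − 64/425·R4.
R3 ← R3 − 87/170·R4.
Reading off the reduced rows gives a = 2, b = -6, c = 1, d = -5.

a = 2, b = -6, c = 1, d = -5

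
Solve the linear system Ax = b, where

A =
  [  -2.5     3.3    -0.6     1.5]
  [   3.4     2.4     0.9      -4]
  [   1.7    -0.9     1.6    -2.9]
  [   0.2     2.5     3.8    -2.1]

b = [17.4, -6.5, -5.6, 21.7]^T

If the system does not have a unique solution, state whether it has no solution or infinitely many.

Row-reduce the augmented matrix:
R1 ← R1 / (-5/2).
R2 ← R2 − 17/5·R1.
R3 ← R3 − 17/10·R1.
R4 ← R4 − 1/5·R1.
R2 ← R2 / (861/125).
R1 ← R1 + 33/25·R2.
R3 ← R3 − 168/125·R2.
R4 ← R4 − 691/250·R2.
R3 ← R3 / (241/205).
R1 ← R1 − 21/82·R3.
R2 ← R2 − 1/82·R3.
R4 ← R4 − 3049/820·R3.
R4 ← R4 / (51233/14460).
R1 ← R1 + 313/482·R4.
R2 ← R2 + 389/1446·R4.
R3 ← R3 + 307/241·R4.
Reading off the reduced rows gives x_1 = -3, x_2 = 3, x_3 = 5, x_4 = 2.

x_1 = -3, x_2 = 3, x_3 = 5, x_4 = 2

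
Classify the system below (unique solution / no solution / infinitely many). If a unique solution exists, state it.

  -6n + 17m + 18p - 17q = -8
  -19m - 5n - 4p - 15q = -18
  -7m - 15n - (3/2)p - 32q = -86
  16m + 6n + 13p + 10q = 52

infinitely many solutions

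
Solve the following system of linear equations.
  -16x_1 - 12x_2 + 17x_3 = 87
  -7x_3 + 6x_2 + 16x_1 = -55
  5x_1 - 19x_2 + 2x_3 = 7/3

Row-reduce the augmented matrix:
R1 ← R1 / (-16).
R2 ← R2 − 16·R1.
R3 ← R3 − 5·R1.
R2 ← R2 / (-6).
R1 ← R1 − 3/4·R2.
R3 ← R3 + 91/4·R2.
R3 ← R3 / (-1469/48).
R1 ← R1 − 3/16·R3.
R2 ← R2 + 5/3·R3.
Reading off the reduced rows gives x_1 = -2, x_2 = -1/3, x_3 = 3.

x_1 = -2, x_2 = -1/3, x_3 = 3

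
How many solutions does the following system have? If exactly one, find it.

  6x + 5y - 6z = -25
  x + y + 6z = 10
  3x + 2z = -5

Row-reduce the augmented matrix:
R1 ← R1 / (6).
R2 ← R2 − 1·R1.
R3 ← R3 − 3·R1.
R2 ← R2 / (1/6).
R1 ← R1 − 5/6·R2.
R3 ← R3 + 5/2·R2.
R3 ← R3 / (110).
R1 ← R1 + 36·R3.
R2 ← R2 − 42·R3.
Reading off the reduced rows gives x = -3, y = 1, z = 2.

x = -3, y = 1, z = 2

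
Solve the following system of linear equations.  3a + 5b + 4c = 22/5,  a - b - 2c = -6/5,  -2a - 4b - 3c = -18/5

a = -1/5, b = 1, c = 0

Row-reduce the augmented matrix:
R1 ← R1 / (3).
R2 ← R2 − 1·R1.
R3 ← R3 + 2·R1.
R2 ← R2 / (-8/3).
R1 ← R1 − 5/3·R2.
R3 ← R3 + 2/3·R2.
R3 ← R3 / (1/2).
R1 ← R1 + 3/4·R3.
R2 ← R2 − 5/4·R3.
Reading off the reduced rows gives a = -1/5, b = 1, c = 0.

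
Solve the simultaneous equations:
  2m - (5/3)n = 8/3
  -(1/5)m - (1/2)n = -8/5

m = 3, n = 2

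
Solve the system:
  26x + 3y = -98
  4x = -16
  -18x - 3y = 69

Row-reduce:
R1 ← R1 / (26).
R2 ← R2 − 4·R1.
R3 ← R3 + 18·R1.
R2 ← R2 / (-6/13).
R1 ← R1 − 3/26·R2.
R3 ← R3 + 12/13·R2.
Row 3 reduces to 0 = 3, a contradiction. The system is inconsistent.

no solution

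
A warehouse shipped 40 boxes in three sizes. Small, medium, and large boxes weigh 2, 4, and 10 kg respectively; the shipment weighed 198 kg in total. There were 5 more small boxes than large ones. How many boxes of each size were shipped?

Let s = small boxes, m = medium boxes, l = large boxes.
  s + m + l = 40
  2s + 4m + 10l = 198
  s - l = 5
Row-reduce the augmented matrix:
R2 ← R2 − 2·R1.
R3 ← R3 − 1·R1.
R2 ← R2 / (2).
R1 ← R1 − 1·R2.
R3 ← R3 + 1·R2.
R3 ← R3 / (2).
R1 ← R1 + 3·R3.
R2 ← R2 − 4·R3.
Reading off the reduced rows gives s = 17, m = 11, l = 12.

small boxes: 17, medium boxes: 11, large boxes: 12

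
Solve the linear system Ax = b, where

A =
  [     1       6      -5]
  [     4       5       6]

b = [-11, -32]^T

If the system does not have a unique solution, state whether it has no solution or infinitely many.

Row-reduce:
R2 ← R2 − 4·R1.
R2 ← R2 / (-19).
R1 ← R1 − 6·R2.
Rank is 2 with 3 unknowns, leaving x_3 free.

infinitely many solutions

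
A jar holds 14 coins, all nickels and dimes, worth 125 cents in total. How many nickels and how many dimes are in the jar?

nickels: 3, dimes: 11

Let n = nickels, d = dimes.
  n + d = 14
  5n + 10d = 125
From equation 1: n = 14 − d.
Substitute into equation 2 and solve: d = 11.
Then n = 3.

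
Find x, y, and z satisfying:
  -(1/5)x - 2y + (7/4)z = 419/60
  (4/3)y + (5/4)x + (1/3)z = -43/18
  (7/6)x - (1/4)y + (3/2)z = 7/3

Row-reduce the augmented matrix:
R1 ← R1 / (-1/5).
R2 ← R2 − 5/4·R1.
R3 ← R3 − 7/6·R1.
R2 ← R2 / (-67/6).
R1 ← R1 − 10·R2.
R3 ← R3 + 143/12·R2.
R3 ← R3 / (-685/2144).
R1 ← R1 − 90/67·R3.
R2 ← R2 + 541/536·R3.
Reading off the reduced rows gives x = -2, y = -2/3, z = 3.

x = -2, y = -2/3, z = 3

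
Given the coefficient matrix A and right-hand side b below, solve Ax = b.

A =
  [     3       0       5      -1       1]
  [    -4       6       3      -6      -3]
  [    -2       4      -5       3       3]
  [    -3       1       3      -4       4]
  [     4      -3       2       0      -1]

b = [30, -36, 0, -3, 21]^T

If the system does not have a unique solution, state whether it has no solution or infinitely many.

x_1 = 6, x_2 = 1, x_3 = 2, x_4 = 2, x_5 = 4

Row-reduce the augmented matrix:
R1 ← R1 / (3).
R2 ← R2 + 4·R1.
R3 ← R3 + 2·R1.
R4 ← R4 + 3·R1.
R5 ← R5 − 4·R1.
R2 ← R2 / (6).
R3 ← R3 − 4·R2.
R4 ← R4 − 1·R2.
R5 ← R5 + 3·R2.
R3 ← R3 / (-73/9).
R1 ← R1 − 5/3·R3.
R2 ← R2 − 29/18·R3.
R4 ← R4 − 115/18·R3.
R5 ← R5 − 1/6·R3.
R4 ← R4 / (279/146).
R1 ← R1 − 84/73·R4.
R2 ← R2 − 31/146·R4.
R3 ← R3 + 65/73·R4.
R5 ← R5 + 319/146·R4.
R5 ← R5 / (676/93).
R1 ← R1 + 128/31·R5.
R2 ← R2 + 1/3·R5.
R3 ← R3 − 337/93·R5.
R4 ← R4 − 440/93·R5.
Reading off the reduced rows gives x_1 = 6, x_2 = 1, x_3 = 2, x_4 = 2, x_5 = 4.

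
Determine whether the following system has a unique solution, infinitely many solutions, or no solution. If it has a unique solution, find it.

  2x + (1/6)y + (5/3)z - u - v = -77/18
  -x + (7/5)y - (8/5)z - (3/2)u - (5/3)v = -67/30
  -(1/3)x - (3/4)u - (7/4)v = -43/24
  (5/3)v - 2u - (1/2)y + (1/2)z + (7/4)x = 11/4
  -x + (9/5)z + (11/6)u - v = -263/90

Row-reduce the augmented matrix:
R1 ← R1 / (2).
R2 ← R2 + 1·R1.
R3 ← R3 + 1/3·R1.
R4 ← R4 − 7/4·R1.
R5 ← R5 + 1·R1.
R2 ← R2 / (89/60).
R1 ← R1 − 1/12·R2.
R3 ← R3 − 1/36·R2.
R4 ← R4 + 31/48·R2.
R5 ← R5 − 1/12·R2.
R3 ← R3 / (26/89).
R1 ← R1 − 78/89·R3.
R2 ← R2 + 46/89·R3.
R4 ← R4 + 115/89·R3.
R5 ← R5 − 1191/445·R3.
R4 ← R4 / (-153/26).
R1 ← R1 − 9/4·R4.
R2 ← R2 + 151/52·R4.
R3 ← R3 + 313/104·R4.
R5 ← R5 − 14821/1560·R4.
R5 ← R5 / (3300101/660960).
R1 ← R1 − 6581/2448·R5.
R2 ← R2 + 32471/22032·R5.
R3 ← R3 + 131993/44064·R5.
R4 ← R4 − 6271/5508·R5.
Reading off the reduced rows gives x = -1, y = -2, z = -2/3, u = -2/3, v = 3/2.

x = -1, y = -2, z = -2/3, u = -2/3, v = 3/2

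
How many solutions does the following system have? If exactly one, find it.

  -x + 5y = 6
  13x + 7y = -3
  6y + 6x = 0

Row-reduce:
R1 ← R1 / (-1).
R2 ← R2 − 13·R1.
R3 ← R3 − 6·R1.
R2 ← R2 / (72).
R1 ← R1 + 5·R2.
R3 ← R3 − 36·R2.
Row 3 reduces to 0 = -3/2, a contradiction. The system is inconsistent.

no solution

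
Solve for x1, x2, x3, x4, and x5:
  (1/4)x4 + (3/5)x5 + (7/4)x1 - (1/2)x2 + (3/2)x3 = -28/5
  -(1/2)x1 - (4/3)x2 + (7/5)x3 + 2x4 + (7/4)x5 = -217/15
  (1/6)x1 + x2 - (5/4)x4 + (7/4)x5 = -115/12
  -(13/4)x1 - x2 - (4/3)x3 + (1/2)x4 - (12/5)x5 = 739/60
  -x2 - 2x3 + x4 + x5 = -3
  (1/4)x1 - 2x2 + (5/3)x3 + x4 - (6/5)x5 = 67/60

x1 = 1, x2 = 2, x3 = -2, x4 = 1, x5 = -6

Row-reduce the augmented matrix:
R1 ← R1 / (7/4).
R2 ← R2 + 1/2·R1.
R3 ← R3 − 1/6·R1.
R4 ← R4 + 13/4·R1.
R6 ← R6 − 1/4·R1.
R2 ← R2 / (-31/21).
R1 ← R1 + 2/7·R2.
R3 ← R3 − 22/21·R2.
R4 ← R4 + 27/14·R2.
R5 ← R5 + 1·R2.
R6 ← R6 + 27/14·R2.
R3 ← R3 / (179/155).
R1 ← R1 − 78/155·R3.
R2 ← R2 + 192/155·R3.
R4 ← R4 + 871/930·R3.
R5 ← R5 + 502/155·R3.
R6 ← R6 + 871/930·R3.
R4 ← R4 / (-20399/12888).
R1 ← R1 + 123/358·R4.
R2 ← R2 + 427/358·R4.
R3 ← R3 − 365/2148·R4.
R5 ← R5 − 79/537·R4.
R6 ← R6 + 20399/12888·R4.
R5 ← R5 / (3324091/407980).
R1 ← R1 + 109641/101995·R5.
R2 ← R2 − 1211469/407980·R5.
R3 ← R3 − 204417/81596·R5.
R4 ← R4 − 84882/101995·R5.
R6 reduces to 0 = 0, so the extra equation is consistent.
Reading off the reduced rows gives x1 = 1, x2 = 2, x3 = -2, x4 = 1, x5 = -6.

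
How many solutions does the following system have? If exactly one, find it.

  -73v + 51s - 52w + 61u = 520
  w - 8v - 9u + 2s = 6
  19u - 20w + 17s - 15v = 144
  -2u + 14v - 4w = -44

Row-reduce:
R1 ← R1 / (61).
R2 ← R2 + 9·R1.
R3 ← R3 − 19·R1.
R4 ← R4 + 2·R1.
R2 ← R2 / (-1145/61).
R1 ← R1 + 73/61·R2.
R3 ← R3 − 472/61·R2.
R4 ← R4 − 708/61·R2.
R3 ← R3 / (-7504/1145).
R1 ← R1 + 489/1145·R3.
R2 ← R2 − 407/1145·R3.
R4 ← R4 + 11256/1145·R3.
Rank is 3 with 4 unknowns, leaving s free.

infinitely many solutions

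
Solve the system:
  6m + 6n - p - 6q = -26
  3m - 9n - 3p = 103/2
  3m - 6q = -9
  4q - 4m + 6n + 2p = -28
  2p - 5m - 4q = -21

Row-reduce:
R1 ← R1 / (6).
R2 ← R2 − 3·R1.
R3 ← R3 − 3·R1.
R4 ← R4 + 4·R1.
R5 ← R5 + 5·R1.
R2 ← R2 / (-12).
R1 ← R1 − 1·R2.
R3 ← R3 + 3·R2.
R4 ← R4 − 10·R2.
R5 ← R5 − 5·R2.
R3 ← R3 / (9/8).
R1 ← R1 + 3/8·R3.
R2 ← R2 − 5/24·R3.
R4 ← R4 + 3/4·R3.
R5 ← R5 − 1/8·R3.
Swap R4 and R5.
R4 ← R4 / (-22/3).
R1 ← R1 + 2·R4.
R2 ← R2 − 4/9·R4.
R3 ← R3 + 10/3·R4.
Row 5 reduces to 0 = 1/3, a contradiction. The system is inconsistent.

no solution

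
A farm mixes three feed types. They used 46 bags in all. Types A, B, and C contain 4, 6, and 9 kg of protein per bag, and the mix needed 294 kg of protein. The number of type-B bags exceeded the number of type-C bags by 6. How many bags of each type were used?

type-A bags: 12, type-B bags: 20, type-C bags: 14

Let a = type-A bags, b = type-B bags, c = type-C bags.
  a + b + c = 46
  4a + 6b + 9c = 294
  b - c = 6
Row-reduce the augmented matrix:
R2 ← R2 − 4·R1.
R2 ← R2 / (2).
R1 ← R1 − 1·R2.
R3 ← R3 − 1·R2.
R3 ← R3 / (-7/2).
R1 ← R1 + 3/2·R3.
R2 ← R2 − 5/2·R3.
Reading off the reduced rows gives a = 12, b = 20, c = 14.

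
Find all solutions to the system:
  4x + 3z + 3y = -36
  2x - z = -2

infinitely many solutions

Row-reduce:
R1 ← R1 / (4).
R2 ← R2 − 2·R1.
R2 ← R2 / (-3/2).
R1 ← R1 − 3/4·R2.
Rank is 2 with 3 unknowns, leaving z free.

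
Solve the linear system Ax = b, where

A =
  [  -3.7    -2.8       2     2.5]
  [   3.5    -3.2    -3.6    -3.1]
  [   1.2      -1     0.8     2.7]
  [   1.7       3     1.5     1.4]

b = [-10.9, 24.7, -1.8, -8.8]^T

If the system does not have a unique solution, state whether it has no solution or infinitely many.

x_1 = 1, x_2 = -1, x_3 = -5, x_4 = 0

Row-reduce the augmented matrix:
R1 ← R1 / (-37/10).
R2 ← R2 − 7/2·R1.
R3 ← R3 − 6/5·R1.
R4 ← R4 − 17/10·R1.
R2 ← R2 / (-1082/185).
R1 ← R1 − 28/37·R2.
R3 ← R3 + 353/185·R2.
R4 ← R4 − 317/185·R2.
R3 ← R3 / (5426/2705).
R1 ← R1 + 412/541·R3.
R2 ← R2 − 158/541·R3.
R4 ← R4 − 10379/5410·R3.
R4 ← R4 / (-136073/108520).
R1 ← R1 − 1772/2713·R4.
R2 ← R2 + 2281/5426·R4.
R3 ← R3 − 20291/10852·R4.
Reading off the reduced rows gives x_1 = 1, x_2 = -1, x_3 = -5, x_4 = 0.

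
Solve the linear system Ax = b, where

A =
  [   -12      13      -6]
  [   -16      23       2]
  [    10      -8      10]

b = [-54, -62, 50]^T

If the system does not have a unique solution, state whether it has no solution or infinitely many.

Row-reduce:
R1 ← R1 / (-12).
R2 ← R2 + 16·R1.
R3 ← R3 − 10·R1.
R2 ← R2 / (17/3).
R1 ← R1 + 13/12·R2.
R3 ← R3 − 17/6·R2.
Rank is 2 with 3 unknowns, leaving x_3 free.

infinitely many solutions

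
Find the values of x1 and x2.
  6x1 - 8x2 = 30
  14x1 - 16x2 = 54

Row-reduce the augmented matrix:
R1 ← R1 / (6).
R2 ← R2 − 14·R1.
R2 ← R2 / (8/3).
R1 ← R1 + 4/3·R2.
Reading off the reduced rows gives x1 = -3, x2 = -6.

x1 = -3, x2 = -6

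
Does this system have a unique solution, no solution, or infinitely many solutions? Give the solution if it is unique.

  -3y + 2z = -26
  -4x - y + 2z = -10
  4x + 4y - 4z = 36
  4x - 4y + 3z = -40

x = -1, y = 6, z = -4

Row-reduce the augmented matrix:
Swap R1 and R2.
R1 ← R1 / (-4).
R3 ← R3 − 4·R1.
R4 ← R4 − 4·R1.
R2 ← R2 / (-3).
R1 ← R1 − 1/4·R2.
R3 ← R3 − 3·R2.
R4 ← R4 + 5·R2.
Swap R3 and R4.
R3 ← R3 / (5/3).
R1 ← R1 + 1/3·R3.
R2 ← R2 + 2/3·R3.
R4 reduces to 0 = 0, so the extra equation is consistent.
Reading off the reduced rows gives x = -1, y = 6, z = -4.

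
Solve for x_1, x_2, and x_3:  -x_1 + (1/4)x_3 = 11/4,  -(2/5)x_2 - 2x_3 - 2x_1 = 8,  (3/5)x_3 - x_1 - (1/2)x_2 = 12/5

x_1 = -3, x_2 = 0, x_3 = -1

Row-reduce the augmented matrix:
R1 ← R1 / (-1).
R2 ← R2 + 2·R1.
R3 ← R3 + 1·R1.
R2 ← R2 / (-2/5).
R3 ← R3 + 1/2·R2.
R3 ← R3 / (139/40).
R1 ← R1 + 1/4·R3.
R2 ← R2 − 25/4·R3.
Reading off the reduced rows gives x_1 = -3, x_2 = 0, x_3 = -1.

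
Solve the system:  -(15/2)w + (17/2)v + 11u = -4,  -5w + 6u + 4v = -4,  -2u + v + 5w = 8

Row-reduce:
R1 ← R1 / (11).
R2 ← R2 − 6·R1.
R3 ← R3 + 2·R1.
R2 ← R2 / (-7/11).
R1 ← R1 − 17/22·R2.
R3 ← R3 − 28/11·R2.
Rank is 2 with 3 unknowns, leaving w free.

infinitely many solutions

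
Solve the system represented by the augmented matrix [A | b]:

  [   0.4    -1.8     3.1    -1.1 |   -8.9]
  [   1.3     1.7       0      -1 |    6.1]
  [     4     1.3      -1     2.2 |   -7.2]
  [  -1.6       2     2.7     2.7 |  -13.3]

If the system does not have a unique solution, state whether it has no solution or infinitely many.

x_1 = -1, x_2 = 2, x_3 = -3, x_4 = -4

Row-reduce the augmented matrix:
R1 ← R1 / (2/5).
R2 ← R2 − 13/10·R1.
R3 ← R3 − 4·R1.
R4 ← R4 + 8/5·R1.
R2 ← R2 / (151/20).
R1 ← R1 + 9/2·R2.
R3 ← R3 − 193/10·R2.
R4 ← R4 + 26/5·R2.
R3 ← R3 / (-18861/3020).
R1 ← R1 − 527/302·R3.
R2 ← R2 + 403/302·R3.
R4 ← R4 − 12323/1510·R3.
R4 ← R4 / (822413/94305).
R1 ← R1 − 11954/18861·R4.
R2 ← R2 + 20236/18861·R4.
R3 ← R3 + 19985/18861·R4.
Reading off the reduced rows gives x_1 = -1, x_2 = 2, x_3 = -3, x_4 = -4.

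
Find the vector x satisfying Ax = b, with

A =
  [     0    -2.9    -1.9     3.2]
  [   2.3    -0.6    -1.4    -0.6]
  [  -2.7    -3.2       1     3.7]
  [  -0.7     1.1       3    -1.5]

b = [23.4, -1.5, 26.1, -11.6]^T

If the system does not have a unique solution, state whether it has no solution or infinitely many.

x_1 = -1, x_2 = -3, x_3 = -1, x_4 = 4

Row-reduce the augmented matrix:
Swap R1 and R2.
R1 ← R1 / (23/10).
R3 ← R3 + 27/10·R1.
R4 ← R4 + 7/10·R1.
R2 ← R2 / (-29/10).
R1 ← R1 + 6/23·R2.
R3 ← R3 + 449/115·R2.
R4 ← R4 − 211/230·R2.
R3 ← R3 / (1277/667).
R1 ← R1 + 292/667·R3.
R2 ← R2 − 19/29·R3.
R4 ← R4 − 13159/6670·R3.
R4 ← R4 / (3485/5108).
R1 ← R1 + 1084/1277·R4.
R2 ← R2 + 1671/2554·R4.
R3 ← R3 + 1751/2554·R4.
Reading off the reduced rows gives x_1 = -1, x_2 = -3, x_3 = -1, x_4 = 4.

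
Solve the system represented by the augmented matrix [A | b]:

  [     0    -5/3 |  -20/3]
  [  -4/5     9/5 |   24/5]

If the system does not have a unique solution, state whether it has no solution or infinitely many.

x_1 = 3, x_2 = 4

Row-reduce the augmented matrix:
Swap R1 and R2.
R1 ← R1 / (-4/5).
R2 ← R2 / (-5/3).
R1 ← R1 + 9/4·R2.
Reading off the reduced rows gives x_1 = 3, x_2 = 4.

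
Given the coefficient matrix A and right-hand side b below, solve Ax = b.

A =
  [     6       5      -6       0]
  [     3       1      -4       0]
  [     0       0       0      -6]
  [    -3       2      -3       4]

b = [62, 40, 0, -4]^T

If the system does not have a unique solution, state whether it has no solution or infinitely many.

x_1 = 6, x_2 = -2, x_3 = -6, x_4 = 0

Row-reduce the augmented matrix:
R1 ← R1 / (6).
R2 ← R2 − 3·R1.
R4 ← R4 + 3·R1.
R2 ← R2 / (-3/2).
R1 ← R1 − 5/6·R2.
R4 ← R4 − 9/2·R2.
Swap R3 and R4.
R3 ← R3 / (-9).
R1 ← R1 + 14/9·R3.
R2 ← R2 − 2/3·R3.
R4 ← R4 / (-6).
R1 ← R1 + 56/81·R4.
R2 ← R2 − 8/27·R4.
R3 ← R3 + 4/9·R4.
Reading off the reduced rows gives x_1 = 6, x_2 = -2, x_3 = -6, x_4 = 0.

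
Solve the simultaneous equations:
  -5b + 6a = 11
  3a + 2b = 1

Row-reduce the augmented matrix:
R1 ← R1 / (6).
R2 ← R2 − 3·R1.
R2 ← R2 / (9/2).
R1 ← R1 + 5/6·R2.
Reading off the reduced rows gives a = 1, b = -1.

a = 1, b = -1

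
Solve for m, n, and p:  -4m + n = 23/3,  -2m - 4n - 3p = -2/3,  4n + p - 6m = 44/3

m = -3/2, n = 5/3, p = -1

Row-reduce the augmented matrix:
R1 ← R1 / (-4).
R2 ← R2 + 2·R1.
R3 ← R3 + 6·R1.
R2 ← R2 / (-9/2).
R1 ← R1 + 1/4·R2.
R3 ← R3 − 5/2·R2.
R3 ← R3 / (-2/3).
R1 ← R1 − 1/6·R3.
R2 ← R2 − 2/3·R3.
Reading off the reduced rows gives m = -3/2, n = 5/3, p = -1.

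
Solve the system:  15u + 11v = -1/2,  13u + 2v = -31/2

Row-reduce the augmented matrix:
R1 ← R1 / (15).
R2 ← R2 − 13·R1.
R2 ← R2 / (-113/15).
R1 ← R1 − 11/15·R2.
Reading off the reduced rows gives u = -3/2, v = 2.

u = -3/2, v = 2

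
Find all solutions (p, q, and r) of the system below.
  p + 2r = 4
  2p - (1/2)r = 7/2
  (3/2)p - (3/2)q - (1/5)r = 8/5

p = 2, q = 4/5, r = 1

Row-reduce the augmented matrix:
R2 ← R2 − 2·R1.
R3 ← R3 − 3/2·R1.
Swap R2 and R3.
R2 ← R2 / (-3/2).
R3 ← R3 / (-9/2).
R1 ← R1 − 2·R3.
R2 ← R2 − 32/15·R3.
Reading off the reduced rows gives p = 2, q = 4/5, r = 1.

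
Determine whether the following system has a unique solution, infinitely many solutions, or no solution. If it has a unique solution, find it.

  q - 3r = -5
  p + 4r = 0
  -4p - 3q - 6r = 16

p = -4, q = -2, r = 1

Row-reduce the augmented matrix:
Swap R1 and R2.
R3 ← R3 + 4·R1.
R3 ← R3 + 3·R2.
R1 ← R1 − 4·R3.
R2 ← R2 + 3·R3.
Reading off the reduced rows gives p = -4, q = -2, r = 1.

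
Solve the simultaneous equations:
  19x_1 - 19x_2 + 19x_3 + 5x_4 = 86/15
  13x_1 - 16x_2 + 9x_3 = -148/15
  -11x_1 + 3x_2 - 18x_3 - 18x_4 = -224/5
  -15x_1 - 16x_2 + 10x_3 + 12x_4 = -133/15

Row-reduce the augmented matrix:
R1 ← R1 / (19).
R2 ← R2 − 13·R1.
R3 ← R3 + 11·R1.
R4 ← R4 + 15·R1.
R2 ← R2 / (-3).
R1 ← R1 + 1·R2.
R3 ← R3 + 8·R2.
R4 ← R4 + 31·R2.
R3 ← R3 / (11/3).
R1 ← R1 − 7/3·R3.
R2 ← R2 − 4/3·R3.
R4 ← R4 − 199/3·R3.
R4 ← R4 / (3031/19).
R1 ← R1 − 99/19·R4.
R2 ← R2 − 63/19·R4.
R3 ← R3 + 31/19·R4.
Reading off the reduced rows gives x_1 = 3/5, x_2 = 5/3, x_3 = 1, x_4 = 7/5.

x_1 = 3/5, x_2 = 5/3, x_3 = 1, x_4 = 7/5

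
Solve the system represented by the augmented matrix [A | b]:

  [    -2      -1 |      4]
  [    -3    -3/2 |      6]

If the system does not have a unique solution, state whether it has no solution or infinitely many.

infinitely many solutions

Row-reduce:
R1 ← R1 / (-2).
R2 ← R2 + 3·R1.
Rank is 1 with 2 unknowns, leaving x_2 free.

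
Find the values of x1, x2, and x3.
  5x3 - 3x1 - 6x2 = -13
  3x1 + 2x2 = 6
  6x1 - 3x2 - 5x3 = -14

x1 = 0, x2 = 3, x3 = 1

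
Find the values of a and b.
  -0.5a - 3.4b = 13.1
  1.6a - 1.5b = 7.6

Row-reduce the augmented matrix:
R1 ← R1 / (-1/2).
R2 ← R2 − 8/5·R1.
R2 ← R2 / (-619/50).
R1 ← R1 − 34/5·R2.
Reading off the reduced rows gives a = 1, b = -4.

a = 1, b = -4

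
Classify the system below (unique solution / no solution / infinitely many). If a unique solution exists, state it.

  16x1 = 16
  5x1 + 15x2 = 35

x1 = 1, x2 = 2

Row-reduce the augmented matrix:
R1 ← R1 / (16).
R2 ← R2 − 5·R1.
R2 ← R2 / (15).
Reading off the reduced rows gives x1 = 1, x2 = 2.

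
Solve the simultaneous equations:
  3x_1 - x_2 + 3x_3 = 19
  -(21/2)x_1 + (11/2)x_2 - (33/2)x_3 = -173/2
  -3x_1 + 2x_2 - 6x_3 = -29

infinitely many solutions

Row-reduce:
R1 ← R1 / (3).
R2 ← R2 + 21/2·R1.
R3 ← R3 + 3·R1.
R2 ← R2 / (2).
R1 ← R1 + 1/3·R2.
R3 ← R3 − 1·R2.
Rank is 2 with 3 unknowns, leaving x_3 free.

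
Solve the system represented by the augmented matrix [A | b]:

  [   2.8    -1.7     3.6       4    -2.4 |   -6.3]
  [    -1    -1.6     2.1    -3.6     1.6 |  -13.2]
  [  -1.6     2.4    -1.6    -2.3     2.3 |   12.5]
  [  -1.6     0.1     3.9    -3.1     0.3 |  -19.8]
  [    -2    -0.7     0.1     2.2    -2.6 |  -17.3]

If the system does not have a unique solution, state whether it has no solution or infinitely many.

x_1 = 3, x_2 = 3, x_3 = -2, x_4 = 3, x_5 = 6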